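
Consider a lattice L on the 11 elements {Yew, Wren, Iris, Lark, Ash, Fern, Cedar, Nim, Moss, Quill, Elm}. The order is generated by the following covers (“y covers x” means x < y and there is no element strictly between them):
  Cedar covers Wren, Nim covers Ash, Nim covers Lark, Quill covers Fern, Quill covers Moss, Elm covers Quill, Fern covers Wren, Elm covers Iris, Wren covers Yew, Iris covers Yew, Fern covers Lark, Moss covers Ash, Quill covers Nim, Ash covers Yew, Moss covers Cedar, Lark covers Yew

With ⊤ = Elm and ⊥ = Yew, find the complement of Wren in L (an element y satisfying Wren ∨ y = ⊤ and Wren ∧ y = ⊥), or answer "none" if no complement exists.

Iris

Need y with Wren ∨ y = Elm and Wren ∧ y = Yew.
Checking each element gives: Iris.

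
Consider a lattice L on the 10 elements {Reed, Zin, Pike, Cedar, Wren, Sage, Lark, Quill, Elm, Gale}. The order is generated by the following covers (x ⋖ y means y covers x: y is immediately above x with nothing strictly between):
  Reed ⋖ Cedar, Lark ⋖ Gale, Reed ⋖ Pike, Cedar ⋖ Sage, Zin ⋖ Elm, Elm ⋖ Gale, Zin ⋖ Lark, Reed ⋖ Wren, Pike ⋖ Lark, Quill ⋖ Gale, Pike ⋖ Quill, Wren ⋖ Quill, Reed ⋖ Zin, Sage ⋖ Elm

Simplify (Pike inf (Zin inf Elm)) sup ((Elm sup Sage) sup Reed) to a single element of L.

Zin ∧ Elm = Zin
Pike ∧ Zin = Reed
Elm ∨ Sage = Elm
Elm ∨ Reed = Elm
Reed ∨ Elm = Elm

Elm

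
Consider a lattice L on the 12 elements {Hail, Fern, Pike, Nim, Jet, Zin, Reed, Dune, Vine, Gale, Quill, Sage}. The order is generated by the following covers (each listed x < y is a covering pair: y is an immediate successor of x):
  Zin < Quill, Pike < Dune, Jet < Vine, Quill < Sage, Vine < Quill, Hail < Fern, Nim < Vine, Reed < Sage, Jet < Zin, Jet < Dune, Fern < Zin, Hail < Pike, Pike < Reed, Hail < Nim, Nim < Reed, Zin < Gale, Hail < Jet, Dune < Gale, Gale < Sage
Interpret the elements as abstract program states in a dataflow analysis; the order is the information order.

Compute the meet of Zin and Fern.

Common lower bounds of {Zin, Fern}: Fern, Hail.
The greatest among these is Fern.

Fern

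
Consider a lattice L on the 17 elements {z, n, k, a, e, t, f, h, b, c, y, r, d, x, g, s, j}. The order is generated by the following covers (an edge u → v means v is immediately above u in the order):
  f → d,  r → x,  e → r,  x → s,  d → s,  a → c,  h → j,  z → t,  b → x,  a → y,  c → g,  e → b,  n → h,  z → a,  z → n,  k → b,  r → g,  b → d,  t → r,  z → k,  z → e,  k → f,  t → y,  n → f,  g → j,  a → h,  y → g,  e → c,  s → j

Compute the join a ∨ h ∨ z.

h

Common upper bounds of {a, h, z}: h, j.
The least among these is h.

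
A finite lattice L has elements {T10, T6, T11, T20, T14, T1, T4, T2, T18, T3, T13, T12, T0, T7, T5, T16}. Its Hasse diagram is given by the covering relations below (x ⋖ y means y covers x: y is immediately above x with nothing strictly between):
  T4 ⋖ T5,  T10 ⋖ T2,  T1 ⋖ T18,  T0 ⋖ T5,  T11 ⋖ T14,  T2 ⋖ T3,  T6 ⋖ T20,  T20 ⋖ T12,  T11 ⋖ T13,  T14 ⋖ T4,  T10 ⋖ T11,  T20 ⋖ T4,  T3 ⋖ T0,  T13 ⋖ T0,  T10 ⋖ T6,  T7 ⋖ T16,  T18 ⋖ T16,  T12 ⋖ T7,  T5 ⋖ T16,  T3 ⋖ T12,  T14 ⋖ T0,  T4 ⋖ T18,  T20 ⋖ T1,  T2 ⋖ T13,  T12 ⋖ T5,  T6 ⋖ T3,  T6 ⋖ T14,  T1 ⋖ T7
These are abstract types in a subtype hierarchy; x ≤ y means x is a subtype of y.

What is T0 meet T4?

Common lower bounds of {T0, T4}: T10, T11, T14, T6.
The greatest among these is T14.

T14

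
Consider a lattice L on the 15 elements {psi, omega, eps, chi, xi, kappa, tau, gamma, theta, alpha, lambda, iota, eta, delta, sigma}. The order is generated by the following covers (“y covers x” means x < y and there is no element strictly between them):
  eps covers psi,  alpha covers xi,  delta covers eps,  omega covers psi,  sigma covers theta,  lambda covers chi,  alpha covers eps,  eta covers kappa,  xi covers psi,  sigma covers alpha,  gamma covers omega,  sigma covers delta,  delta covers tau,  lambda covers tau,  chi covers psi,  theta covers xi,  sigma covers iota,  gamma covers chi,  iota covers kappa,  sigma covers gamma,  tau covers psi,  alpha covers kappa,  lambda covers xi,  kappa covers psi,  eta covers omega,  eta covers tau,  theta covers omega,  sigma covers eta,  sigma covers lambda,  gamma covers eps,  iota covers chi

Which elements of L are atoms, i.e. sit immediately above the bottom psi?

chi, eps, kappa, omega, tau, xi

The atoms are exactly the elements that cover psi: chi, eps, kappa, omega, tau, xi.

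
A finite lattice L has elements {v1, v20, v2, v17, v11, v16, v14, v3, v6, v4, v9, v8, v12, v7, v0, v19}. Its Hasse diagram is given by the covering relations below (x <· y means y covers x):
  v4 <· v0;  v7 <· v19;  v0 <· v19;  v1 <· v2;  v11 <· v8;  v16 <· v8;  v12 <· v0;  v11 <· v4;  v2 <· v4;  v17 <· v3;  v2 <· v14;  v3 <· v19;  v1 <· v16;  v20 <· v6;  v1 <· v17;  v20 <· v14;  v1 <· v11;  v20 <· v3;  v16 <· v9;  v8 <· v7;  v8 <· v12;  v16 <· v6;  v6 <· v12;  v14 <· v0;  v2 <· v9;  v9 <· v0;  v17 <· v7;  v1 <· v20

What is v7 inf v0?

Common lower bounds of {v7, v0}: v1, v11, v16, v8.
The greatest among these is v8.

v8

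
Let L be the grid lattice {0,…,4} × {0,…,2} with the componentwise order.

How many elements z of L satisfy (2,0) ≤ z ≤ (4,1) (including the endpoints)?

6

The interval [(2,0), (4,1)] = {(2,0), (2,1), (3,0), (3,1), (4,0), (4,1)}, which has 6 elements.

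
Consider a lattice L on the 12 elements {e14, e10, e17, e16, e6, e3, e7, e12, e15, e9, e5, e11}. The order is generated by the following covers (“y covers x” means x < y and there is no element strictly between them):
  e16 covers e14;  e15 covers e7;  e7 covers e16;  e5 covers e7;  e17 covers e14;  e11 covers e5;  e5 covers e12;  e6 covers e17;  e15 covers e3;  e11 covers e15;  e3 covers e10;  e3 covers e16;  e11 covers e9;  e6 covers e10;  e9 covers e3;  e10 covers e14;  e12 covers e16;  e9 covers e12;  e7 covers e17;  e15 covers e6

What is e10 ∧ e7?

Common lower bounds of {e10, e7}: e14.
The greatest among these is e14.

e14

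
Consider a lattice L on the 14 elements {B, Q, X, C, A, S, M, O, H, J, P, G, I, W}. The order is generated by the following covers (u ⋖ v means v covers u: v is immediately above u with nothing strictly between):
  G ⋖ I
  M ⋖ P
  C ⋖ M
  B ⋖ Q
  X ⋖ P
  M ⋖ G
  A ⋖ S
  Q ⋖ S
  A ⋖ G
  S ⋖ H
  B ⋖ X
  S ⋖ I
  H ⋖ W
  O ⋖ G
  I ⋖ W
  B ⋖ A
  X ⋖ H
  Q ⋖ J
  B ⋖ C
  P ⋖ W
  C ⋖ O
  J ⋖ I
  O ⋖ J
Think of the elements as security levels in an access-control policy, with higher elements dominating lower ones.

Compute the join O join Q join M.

Common upper bounds of {O, Q, M}: I, W.
The least among these is I.

I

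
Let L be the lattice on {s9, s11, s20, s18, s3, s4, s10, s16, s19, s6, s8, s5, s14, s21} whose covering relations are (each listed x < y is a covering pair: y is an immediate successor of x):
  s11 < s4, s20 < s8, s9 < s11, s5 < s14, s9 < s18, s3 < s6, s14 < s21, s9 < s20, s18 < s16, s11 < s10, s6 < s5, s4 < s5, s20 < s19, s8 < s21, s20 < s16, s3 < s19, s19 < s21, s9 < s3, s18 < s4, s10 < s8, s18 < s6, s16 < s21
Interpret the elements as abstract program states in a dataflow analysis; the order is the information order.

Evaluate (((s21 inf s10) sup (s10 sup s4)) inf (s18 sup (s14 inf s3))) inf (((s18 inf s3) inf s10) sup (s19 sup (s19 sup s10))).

s21 ∧ s10 = s10
s10 ∨ s4 = s21
s10 ∨ s21 = s21
s14 ∧ s3 = s3
s18 ∨ s3 = s6
s21 ∧ s6 = s6
s18 ∧ s3 = s9
s9 ∧ s10 = s9
s19 ∨ s10 = s21
s19 ∨ s21 = s21
s9 ∨ s21 = s21
s6 ∧ s21 = s6

s6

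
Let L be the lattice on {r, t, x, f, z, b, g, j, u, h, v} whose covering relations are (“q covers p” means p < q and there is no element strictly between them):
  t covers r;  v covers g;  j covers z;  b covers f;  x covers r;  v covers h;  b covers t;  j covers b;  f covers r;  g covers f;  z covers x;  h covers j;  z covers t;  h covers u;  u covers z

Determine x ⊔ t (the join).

Common upper bounds of {x, t}: h, j, u, v, z.
The least among these is z.

z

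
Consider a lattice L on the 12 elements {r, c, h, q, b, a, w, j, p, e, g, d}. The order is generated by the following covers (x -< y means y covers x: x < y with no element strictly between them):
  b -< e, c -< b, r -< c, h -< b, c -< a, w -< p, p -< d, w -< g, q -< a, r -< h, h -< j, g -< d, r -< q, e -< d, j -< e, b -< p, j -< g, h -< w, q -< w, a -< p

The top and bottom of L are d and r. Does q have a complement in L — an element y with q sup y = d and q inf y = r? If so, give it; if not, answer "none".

e

Need y with q ∨ y = d and q ∧ y = r.
Checking each element gives: e.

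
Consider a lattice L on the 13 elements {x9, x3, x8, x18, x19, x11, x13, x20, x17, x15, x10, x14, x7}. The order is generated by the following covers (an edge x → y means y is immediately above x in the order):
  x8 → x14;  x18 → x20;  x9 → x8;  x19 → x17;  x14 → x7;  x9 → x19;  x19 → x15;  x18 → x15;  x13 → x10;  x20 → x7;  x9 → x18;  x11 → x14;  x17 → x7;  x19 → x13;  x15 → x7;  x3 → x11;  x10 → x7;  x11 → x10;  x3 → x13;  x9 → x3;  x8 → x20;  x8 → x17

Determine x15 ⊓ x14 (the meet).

x9

Common lower bounds of {x15, x14}: x9.
The greatest among these is x9.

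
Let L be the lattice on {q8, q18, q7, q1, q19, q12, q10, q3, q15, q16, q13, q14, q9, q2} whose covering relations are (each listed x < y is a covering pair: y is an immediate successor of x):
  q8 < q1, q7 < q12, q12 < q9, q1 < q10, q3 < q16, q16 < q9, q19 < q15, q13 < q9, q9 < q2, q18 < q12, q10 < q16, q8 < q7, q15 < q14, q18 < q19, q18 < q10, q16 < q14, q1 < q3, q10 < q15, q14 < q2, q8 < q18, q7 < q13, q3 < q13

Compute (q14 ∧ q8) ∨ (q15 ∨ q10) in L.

q15

q14 ∧ q8 = q8
q15 ∨ q10 = q15
q8 ∨ q15 = q15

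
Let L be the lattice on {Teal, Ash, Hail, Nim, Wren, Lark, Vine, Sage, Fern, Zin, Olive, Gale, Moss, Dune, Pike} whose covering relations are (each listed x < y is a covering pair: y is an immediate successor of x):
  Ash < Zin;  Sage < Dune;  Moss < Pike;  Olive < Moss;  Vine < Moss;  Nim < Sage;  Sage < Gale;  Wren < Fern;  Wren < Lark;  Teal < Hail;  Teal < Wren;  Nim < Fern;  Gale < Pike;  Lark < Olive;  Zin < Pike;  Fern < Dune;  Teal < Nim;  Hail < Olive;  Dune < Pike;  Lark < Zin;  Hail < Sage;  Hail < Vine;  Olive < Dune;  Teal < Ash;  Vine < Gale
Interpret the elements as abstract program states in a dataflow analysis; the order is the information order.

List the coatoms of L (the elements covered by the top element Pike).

Dune, Gale, Moss, Zin

The coatoms are exactly the elements covered by Pike: Dune, Gale, Moss, Zin.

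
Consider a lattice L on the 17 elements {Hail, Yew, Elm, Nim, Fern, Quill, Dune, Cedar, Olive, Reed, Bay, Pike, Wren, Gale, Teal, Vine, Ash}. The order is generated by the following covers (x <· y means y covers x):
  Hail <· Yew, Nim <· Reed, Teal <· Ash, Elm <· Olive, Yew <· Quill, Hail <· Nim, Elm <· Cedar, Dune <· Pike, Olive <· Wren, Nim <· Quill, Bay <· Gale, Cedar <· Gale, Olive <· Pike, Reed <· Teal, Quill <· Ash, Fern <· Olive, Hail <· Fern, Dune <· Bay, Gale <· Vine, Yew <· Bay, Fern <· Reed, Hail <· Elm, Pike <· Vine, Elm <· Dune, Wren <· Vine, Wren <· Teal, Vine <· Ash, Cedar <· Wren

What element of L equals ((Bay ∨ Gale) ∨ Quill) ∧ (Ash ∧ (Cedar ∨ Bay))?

Gale

Bay ∨ Gale = Gale
Gale ∨ Quill = Ash
Cedar ∨ Bay = Gale
Ash ∧ Gale = Gale
Ash ∧ Gale = Gale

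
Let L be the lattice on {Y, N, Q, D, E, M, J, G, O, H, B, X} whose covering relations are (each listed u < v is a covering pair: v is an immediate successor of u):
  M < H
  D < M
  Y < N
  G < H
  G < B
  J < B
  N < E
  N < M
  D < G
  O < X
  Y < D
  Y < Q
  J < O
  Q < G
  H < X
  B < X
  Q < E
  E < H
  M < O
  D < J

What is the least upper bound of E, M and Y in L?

H

Common upper bounds of {E, M, Y}: H, X.
The least among these is H.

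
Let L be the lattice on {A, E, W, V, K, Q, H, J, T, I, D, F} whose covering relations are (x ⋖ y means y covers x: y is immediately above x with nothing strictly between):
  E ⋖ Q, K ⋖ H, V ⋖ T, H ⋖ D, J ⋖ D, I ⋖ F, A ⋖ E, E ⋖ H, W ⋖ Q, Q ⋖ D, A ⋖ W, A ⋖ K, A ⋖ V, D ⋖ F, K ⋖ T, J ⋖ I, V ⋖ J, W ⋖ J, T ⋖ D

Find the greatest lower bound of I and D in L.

Common lower bounds of {I, D}: A, J, V, W.
The greatest among these is J.

J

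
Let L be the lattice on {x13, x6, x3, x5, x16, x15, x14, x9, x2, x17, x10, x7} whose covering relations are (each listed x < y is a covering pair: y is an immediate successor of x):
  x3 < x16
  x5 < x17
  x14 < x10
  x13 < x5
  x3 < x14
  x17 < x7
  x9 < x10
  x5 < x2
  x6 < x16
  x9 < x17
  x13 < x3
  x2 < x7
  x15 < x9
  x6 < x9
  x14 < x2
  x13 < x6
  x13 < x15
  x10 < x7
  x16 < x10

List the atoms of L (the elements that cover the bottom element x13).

x15, x3, x5, x6

The atoms are exactly the elements that cover x13: x15, x3, x5, x6.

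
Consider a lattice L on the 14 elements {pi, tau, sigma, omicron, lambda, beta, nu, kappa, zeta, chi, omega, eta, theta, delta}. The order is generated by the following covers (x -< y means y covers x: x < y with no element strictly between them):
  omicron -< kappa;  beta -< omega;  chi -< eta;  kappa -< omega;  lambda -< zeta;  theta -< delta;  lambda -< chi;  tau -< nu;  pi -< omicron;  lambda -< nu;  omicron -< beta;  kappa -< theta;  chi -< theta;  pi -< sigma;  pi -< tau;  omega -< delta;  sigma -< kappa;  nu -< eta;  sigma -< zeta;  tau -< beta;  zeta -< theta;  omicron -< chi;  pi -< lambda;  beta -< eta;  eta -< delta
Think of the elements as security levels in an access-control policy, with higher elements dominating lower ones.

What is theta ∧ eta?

chi

Common lower bounds of {theta, eta}: chi, lambda, omicron, pi.
The greatest among these is chi.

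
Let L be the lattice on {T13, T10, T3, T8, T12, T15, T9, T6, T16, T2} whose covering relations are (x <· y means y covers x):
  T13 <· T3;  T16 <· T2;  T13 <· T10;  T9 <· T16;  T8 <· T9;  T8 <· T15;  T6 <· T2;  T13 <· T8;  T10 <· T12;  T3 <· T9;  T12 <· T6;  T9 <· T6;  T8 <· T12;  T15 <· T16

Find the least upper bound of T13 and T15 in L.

Common upper bounds of {T13, T15}: T15, T16, T2.
The least among these is T15.

T15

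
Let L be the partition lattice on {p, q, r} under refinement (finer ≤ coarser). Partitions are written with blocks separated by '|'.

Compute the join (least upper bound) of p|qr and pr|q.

The join of p|qr and pr|q merges any blocks that overlap across the partitions, giving pqr.

pqr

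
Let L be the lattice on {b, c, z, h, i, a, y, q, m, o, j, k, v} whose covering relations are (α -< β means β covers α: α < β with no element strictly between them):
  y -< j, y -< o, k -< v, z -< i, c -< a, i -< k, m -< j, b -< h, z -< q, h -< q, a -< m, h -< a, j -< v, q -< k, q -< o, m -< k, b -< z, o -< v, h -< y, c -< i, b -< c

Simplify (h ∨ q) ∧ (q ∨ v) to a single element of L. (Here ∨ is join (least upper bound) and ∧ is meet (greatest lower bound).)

h ∨ q = q
q ∨ v = v
q ∧ v = q

q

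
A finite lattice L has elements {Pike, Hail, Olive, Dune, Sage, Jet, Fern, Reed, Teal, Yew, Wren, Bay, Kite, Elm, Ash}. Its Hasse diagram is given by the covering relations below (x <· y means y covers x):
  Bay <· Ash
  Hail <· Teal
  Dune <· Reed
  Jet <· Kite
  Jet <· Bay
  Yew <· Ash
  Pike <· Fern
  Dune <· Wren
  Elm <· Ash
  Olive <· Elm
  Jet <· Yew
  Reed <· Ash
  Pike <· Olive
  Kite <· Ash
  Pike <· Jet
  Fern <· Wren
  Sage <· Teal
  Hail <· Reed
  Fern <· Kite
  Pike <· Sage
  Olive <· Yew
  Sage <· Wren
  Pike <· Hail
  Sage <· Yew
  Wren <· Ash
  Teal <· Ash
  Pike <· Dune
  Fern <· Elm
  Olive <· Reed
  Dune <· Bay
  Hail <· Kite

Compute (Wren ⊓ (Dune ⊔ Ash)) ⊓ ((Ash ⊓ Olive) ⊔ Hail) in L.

Dune

Dune ∨ Ash = Ash
Wren ∧ Ash = Wren
Ash ∧ Olive = Olive
Olive ∨ Hail = Reed
Wren ∧ Reed = Dune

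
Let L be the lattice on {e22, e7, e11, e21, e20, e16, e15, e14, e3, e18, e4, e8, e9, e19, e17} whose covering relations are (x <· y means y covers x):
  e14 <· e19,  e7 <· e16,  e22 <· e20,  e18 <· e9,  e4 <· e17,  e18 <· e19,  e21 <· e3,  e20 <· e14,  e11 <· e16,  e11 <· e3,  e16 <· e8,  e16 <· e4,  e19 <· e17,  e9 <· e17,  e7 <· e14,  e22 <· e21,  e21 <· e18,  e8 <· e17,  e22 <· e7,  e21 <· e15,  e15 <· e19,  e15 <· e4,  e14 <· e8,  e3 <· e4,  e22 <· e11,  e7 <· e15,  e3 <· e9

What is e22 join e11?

Common upper bounds of {e22, e11}: e11, e16, e17, e3, e4, e8, e9.
The least among these is e11.

e11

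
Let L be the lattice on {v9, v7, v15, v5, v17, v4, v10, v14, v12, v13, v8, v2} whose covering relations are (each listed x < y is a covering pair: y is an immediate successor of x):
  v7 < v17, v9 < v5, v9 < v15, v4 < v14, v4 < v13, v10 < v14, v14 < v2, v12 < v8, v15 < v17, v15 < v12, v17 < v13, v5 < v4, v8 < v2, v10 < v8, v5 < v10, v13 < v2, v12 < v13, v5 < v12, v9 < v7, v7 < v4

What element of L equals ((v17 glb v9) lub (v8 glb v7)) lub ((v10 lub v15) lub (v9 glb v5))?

v8

v17 ∧ v9 = v9
v8 ∧ v7 = v9
v9 ∨ v9 = v9
v10 ∨ v15 = v8
v9 ∧ v5 = v9
v8 ∨ v9 = v8
v9 ∨ v8 = v8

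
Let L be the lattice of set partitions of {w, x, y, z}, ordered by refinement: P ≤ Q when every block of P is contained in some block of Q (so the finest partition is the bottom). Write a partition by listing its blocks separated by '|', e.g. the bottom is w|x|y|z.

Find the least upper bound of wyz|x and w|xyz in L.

wxyz

Common upper bounds of {wyz|x, w|xyz}: wxyz.
The least among these is wxyz.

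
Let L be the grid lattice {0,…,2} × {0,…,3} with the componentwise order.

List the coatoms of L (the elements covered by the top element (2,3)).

The coatoms are exactly the elements covered by (2,3): (1,3), (2,2).

(1,3), (2,2)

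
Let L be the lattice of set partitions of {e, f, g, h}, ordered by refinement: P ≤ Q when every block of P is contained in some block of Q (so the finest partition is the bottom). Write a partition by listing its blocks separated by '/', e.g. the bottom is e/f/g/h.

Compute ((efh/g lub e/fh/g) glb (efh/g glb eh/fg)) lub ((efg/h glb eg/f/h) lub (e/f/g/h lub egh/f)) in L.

efh/g ∨ e/fh/g = efh/g
efh/g ∧ eh/fg = eh/f/g
efh/g ∧ eh/f/g = eh/f/g
efg/h ∧ eg/f/h = eg/f/h
e/f/g/h ∨ egh/f = egh/f
eg/f/h ∨ egh/f = egh/f
eh/f/g ∨ egh/f = egh/f

egh/f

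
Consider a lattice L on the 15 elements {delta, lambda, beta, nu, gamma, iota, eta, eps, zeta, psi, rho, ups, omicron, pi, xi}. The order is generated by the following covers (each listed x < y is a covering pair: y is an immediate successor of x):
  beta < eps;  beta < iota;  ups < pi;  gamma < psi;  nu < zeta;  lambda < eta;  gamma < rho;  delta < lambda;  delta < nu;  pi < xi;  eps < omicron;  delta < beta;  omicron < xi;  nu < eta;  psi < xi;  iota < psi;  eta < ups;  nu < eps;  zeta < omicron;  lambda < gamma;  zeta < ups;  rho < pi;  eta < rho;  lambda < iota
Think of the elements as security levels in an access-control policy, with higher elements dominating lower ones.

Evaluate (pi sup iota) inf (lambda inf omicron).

delta

pi ∨ iota = xi
lambda ∧ omicron = delta
xi ∧ delta = delta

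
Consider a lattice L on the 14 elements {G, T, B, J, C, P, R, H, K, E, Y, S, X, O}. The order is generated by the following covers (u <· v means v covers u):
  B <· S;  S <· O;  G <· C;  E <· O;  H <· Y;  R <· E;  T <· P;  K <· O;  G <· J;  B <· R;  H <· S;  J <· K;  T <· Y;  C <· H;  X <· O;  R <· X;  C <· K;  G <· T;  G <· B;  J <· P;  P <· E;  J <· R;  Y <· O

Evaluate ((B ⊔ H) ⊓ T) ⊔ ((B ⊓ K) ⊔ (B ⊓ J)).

G

B ∨ H = S
S ∧ T = G
B ∧ K = G
B ∧ J = G
G ∨ G = G
G ∨ G = G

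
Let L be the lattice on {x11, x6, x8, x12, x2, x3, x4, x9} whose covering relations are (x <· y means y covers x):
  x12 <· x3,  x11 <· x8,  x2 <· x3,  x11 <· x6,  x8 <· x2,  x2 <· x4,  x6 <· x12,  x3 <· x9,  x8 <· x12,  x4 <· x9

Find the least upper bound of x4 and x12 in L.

x9

Common upper bounds of {x4, x12}: x9.
The least among these is x9.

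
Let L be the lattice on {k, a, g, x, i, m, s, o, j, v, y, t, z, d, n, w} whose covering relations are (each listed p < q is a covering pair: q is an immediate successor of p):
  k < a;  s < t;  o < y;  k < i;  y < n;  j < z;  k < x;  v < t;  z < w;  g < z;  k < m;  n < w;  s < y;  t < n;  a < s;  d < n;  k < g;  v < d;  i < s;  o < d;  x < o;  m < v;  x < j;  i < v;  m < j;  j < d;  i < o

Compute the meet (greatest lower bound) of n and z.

Common lower bounds of {n, z}: j, k, m, x.
The greatest among these is j.

j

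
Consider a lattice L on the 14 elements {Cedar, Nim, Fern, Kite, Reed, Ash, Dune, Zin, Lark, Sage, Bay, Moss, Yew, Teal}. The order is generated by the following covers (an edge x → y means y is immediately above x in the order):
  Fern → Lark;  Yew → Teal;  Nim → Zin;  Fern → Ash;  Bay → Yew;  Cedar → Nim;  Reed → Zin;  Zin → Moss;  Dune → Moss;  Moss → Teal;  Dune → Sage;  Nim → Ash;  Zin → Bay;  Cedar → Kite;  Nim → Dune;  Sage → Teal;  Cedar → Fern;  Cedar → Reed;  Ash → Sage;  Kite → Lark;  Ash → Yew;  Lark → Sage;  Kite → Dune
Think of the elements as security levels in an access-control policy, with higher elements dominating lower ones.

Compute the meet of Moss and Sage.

Dune

Common lower bounds of {Moss, Sage}: Cedar, Dune, Kite, Nim.
The greatest among these is Dune.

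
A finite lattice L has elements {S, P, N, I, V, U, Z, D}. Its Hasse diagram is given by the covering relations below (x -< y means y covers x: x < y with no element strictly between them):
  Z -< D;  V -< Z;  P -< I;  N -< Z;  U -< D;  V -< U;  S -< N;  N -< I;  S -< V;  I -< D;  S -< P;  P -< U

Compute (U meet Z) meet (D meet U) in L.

U ∧ Z = V
D ∧ U = U
V ∧ U = V

V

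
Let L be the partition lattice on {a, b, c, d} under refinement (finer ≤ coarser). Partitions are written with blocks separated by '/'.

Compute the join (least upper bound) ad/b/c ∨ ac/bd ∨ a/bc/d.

The join of ad/b/c, ac/bd, a/bc/d merges any blocks that overlap across the partitions, giving abcd.

abcd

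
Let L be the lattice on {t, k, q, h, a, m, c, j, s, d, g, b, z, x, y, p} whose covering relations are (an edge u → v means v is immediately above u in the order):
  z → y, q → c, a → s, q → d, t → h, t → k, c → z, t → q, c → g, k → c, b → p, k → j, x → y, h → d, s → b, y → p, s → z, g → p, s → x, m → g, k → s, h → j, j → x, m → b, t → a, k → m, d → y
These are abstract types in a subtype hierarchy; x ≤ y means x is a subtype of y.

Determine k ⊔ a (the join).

Common upper bounds of {k, a}: b, p, s, x, y, z.
The least among these is s.

s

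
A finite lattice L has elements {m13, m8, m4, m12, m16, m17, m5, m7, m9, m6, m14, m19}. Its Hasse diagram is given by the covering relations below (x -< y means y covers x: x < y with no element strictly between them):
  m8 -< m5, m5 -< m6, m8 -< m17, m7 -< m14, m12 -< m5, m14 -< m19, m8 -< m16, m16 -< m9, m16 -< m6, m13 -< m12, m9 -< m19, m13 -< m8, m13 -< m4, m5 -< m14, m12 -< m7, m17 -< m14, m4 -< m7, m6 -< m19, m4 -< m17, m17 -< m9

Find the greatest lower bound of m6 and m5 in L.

Common lower bounds of {m6, m5}: m12, m13, m5, m8.
The greatest among these is m5.

m5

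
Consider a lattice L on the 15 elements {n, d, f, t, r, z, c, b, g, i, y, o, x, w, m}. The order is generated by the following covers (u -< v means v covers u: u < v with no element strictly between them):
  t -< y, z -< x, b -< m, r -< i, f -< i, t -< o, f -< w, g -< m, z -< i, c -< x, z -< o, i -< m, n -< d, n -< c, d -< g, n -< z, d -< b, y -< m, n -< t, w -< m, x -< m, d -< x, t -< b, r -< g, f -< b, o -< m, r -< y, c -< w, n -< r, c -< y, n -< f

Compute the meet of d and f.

n

Common lower bounds of {d, f}: n.
The greatest among these is n.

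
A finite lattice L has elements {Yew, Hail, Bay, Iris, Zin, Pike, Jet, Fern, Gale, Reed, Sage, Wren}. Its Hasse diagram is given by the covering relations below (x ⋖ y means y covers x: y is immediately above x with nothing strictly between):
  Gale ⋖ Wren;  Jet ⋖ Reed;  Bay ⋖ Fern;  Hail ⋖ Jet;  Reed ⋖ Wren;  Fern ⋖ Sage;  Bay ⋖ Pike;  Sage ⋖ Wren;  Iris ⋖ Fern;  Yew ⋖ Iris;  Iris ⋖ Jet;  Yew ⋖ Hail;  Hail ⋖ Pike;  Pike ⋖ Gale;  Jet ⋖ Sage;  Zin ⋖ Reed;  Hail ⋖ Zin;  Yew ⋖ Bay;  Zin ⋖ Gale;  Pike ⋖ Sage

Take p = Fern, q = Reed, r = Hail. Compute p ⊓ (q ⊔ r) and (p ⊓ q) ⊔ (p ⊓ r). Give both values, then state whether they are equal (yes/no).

q ⊔ r = Reed, so p ⊓ (q ⊔ r) = Fern ⊓ Reed = Iris.
p ⊓ q = Iris and p ⊓ r = Yew, so (p ⊓ q) ⊔ (p ⊓ r) = Iris ⊔ Yew = Iris.
Equal: yes.

Iris; Iris; yes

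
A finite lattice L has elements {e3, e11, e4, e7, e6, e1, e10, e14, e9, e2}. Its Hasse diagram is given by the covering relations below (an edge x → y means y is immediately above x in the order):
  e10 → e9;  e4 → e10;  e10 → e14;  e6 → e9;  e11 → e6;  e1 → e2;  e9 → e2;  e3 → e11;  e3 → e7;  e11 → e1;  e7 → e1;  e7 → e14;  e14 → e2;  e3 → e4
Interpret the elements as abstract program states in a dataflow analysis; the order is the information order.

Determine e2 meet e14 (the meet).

e14

Common lower bounds of {e2, e14}: e10, e14, e3, e4, e7.
The greatest among these is e14.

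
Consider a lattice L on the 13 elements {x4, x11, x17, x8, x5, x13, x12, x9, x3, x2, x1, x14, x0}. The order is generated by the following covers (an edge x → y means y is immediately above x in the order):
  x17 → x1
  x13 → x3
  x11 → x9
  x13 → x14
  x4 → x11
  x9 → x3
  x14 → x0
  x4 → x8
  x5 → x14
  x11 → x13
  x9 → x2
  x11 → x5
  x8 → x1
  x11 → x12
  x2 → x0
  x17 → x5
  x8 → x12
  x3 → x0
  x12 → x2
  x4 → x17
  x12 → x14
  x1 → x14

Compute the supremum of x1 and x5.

Common upper bounds of {x1, x5}: x0, x14.
The least among these is x14.

x14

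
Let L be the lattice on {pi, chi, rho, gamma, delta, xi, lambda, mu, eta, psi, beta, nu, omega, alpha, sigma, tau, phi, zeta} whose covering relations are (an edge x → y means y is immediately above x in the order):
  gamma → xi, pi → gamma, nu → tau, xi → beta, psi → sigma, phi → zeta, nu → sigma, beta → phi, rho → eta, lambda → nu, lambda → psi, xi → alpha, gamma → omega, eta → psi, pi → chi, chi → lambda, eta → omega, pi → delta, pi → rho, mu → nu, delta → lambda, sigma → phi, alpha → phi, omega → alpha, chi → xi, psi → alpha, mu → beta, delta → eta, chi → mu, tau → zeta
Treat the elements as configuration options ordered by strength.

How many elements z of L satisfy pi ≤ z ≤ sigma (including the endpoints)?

The interval [pi, sigma] = {chi, delta, eta, lambda, mu, nu, pi, psi, rho, sigma}, which has 10 elements.

10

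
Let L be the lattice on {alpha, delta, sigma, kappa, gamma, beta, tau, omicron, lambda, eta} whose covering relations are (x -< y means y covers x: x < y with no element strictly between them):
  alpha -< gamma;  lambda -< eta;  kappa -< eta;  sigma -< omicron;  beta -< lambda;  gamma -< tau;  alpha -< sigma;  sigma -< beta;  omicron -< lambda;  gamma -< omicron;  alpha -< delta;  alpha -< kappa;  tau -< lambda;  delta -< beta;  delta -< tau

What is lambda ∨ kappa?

Common upper bounds of {lambda, kappa}: eta.
The least among these is eta.

eta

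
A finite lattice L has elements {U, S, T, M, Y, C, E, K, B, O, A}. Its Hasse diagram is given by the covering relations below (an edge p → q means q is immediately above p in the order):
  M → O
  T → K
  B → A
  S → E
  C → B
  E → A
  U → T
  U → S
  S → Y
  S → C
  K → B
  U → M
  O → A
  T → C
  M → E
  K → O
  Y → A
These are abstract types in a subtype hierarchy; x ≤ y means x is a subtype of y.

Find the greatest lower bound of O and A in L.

O

Common lower bounds of {O, A}: K, M, O, T, U.
The greatest among these is O.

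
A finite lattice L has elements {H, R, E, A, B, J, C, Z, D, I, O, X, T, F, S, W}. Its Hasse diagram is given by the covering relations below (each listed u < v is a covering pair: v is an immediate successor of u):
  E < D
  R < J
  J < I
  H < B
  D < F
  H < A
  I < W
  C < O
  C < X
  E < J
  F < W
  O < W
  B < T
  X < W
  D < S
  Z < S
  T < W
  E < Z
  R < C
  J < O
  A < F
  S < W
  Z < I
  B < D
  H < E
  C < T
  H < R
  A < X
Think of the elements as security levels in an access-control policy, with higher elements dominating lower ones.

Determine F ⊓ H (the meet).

Common lower bounds of {F, H}: H.
The greatest among these is H.

H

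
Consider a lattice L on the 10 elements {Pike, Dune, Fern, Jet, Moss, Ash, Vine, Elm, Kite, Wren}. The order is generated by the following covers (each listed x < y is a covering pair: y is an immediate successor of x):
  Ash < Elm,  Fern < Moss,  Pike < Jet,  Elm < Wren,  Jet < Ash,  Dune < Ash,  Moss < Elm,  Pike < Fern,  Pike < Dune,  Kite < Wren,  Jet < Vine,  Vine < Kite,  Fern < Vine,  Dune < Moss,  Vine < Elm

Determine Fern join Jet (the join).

Vine

Common upper bounds of {Fern, Jet}: Elm, Kite, Vine, Wren.
The least among these is Vine.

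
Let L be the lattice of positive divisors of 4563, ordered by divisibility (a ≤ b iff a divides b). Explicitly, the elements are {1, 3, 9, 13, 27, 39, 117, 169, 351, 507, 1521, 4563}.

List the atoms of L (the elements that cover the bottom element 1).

13, 3

The atoms are exactly the elements that cover 1: 13, 3.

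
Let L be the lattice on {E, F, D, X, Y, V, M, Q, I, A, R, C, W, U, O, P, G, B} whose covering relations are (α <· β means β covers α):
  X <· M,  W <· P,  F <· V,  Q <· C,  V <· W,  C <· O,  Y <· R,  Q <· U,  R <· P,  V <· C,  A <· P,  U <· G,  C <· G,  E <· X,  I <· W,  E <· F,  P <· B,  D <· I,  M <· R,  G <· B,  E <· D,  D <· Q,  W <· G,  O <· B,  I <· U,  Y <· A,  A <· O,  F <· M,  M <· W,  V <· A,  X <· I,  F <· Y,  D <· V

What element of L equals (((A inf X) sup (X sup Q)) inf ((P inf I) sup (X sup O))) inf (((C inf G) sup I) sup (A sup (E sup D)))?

A ∧ X = E
X ∨ Q = U
E ∨ U = U
P ∧ I = I
X ∨ O = B
I ∨ B = B
U ∧ B = U
C ∧ G = C
C ∨ I = G
E ∨ D = D
A ∨ D = A
G ∨ A = B
U ∧ B = U

U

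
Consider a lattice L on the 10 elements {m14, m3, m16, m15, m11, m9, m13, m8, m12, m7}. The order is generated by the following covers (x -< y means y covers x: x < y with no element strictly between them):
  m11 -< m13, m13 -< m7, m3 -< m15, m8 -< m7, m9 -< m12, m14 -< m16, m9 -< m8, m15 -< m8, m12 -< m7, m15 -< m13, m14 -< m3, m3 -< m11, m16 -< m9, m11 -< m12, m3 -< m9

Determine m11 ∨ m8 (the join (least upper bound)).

Common upper bounds of {m11, m8}: m7.
The least among these is m7.

m7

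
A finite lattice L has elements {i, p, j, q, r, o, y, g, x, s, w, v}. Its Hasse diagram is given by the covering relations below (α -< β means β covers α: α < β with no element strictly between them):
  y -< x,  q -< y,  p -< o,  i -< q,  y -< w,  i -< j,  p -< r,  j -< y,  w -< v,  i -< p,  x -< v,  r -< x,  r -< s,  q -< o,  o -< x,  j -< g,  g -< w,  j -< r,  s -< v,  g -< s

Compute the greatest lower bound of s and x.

r

Common lower bounds of {s, x}: i, j, p, r.
The greatest among these is r.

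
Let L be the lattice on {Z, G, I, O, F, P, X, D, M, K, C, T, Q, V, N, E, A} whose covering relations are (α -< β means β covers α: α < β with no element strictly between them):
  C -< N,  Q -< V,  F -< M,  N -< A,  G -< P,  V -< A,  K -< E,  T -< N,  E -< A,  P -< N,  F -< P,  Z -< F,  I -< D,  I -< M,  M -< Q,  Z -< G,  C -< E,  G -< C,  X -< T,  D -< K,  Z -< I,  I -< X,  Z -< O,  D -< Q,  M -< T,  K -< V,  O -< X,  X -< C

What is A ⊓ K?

Common lower bounds of {A, K}: D, I, K, Z.
The greatest among these is K.

K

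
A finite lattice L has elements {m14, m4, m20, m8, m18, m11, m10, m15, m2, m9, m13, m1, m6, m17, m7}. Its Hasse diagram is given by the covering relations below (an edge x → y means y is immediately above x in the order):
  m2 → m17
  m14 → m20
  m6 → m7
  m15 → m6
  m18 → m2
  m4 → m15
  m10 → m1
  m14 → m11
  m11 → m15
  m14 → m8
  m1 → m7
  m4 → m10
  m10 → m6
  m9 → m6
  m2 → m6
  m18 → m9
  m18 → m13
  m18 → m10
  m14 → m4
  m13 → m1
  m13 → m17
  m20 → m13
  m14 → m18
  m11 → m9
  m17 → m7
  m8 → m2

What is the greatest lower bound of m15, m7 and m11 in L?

m11

Common lower bounds of {m15, m7, m11}: m11, m14.
The greatest among these is m11.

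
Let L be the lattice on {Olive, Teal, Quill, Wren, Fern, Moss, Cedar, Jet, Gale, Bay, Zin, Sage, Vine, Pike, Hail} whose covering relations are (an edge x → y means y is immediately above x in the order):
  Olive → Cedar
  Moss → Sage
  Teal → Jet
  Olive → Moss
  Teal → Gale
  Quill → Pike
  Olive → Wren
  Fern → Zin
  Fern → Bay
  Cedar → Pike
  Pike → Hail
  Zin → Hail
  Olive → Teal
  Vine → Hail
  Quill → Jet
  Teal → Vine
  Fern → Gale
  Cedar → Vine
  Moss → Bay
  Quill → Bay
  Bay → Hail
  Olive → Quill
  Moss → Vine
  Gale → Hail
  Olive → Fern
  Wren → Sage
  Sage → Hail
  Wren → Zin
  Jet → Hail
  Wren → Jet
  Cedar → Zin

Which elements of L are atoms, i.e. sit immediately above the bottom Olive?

Cedar, Fern, Moss, Quill, Teal, Wren

The atoms are exactly the elements that cover Olive: Cedar, Fern, Moss, Quill, Teal, Wren.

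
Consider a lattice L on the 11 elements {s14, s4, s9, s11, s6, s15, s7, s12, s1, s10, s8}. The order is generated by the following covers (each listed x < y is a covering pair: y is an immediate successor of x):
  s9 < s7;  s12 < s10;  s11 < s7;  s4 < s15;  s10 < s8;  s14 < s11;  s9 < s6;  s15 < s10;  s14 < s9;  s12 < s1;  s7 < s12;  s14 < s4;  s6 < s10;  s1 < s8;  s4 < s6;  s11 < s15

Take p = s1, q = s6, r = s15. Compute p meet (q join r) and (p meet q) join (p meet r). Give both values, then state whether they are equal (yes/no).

q join r = s10, so p meet (q join r) = s1 meet s10 = s12.
p meet q = s9 and p meet r = s11, so (p meet q) join (p meet r) = s9 join s11 = s7.
Equal: no.

s12; s7; no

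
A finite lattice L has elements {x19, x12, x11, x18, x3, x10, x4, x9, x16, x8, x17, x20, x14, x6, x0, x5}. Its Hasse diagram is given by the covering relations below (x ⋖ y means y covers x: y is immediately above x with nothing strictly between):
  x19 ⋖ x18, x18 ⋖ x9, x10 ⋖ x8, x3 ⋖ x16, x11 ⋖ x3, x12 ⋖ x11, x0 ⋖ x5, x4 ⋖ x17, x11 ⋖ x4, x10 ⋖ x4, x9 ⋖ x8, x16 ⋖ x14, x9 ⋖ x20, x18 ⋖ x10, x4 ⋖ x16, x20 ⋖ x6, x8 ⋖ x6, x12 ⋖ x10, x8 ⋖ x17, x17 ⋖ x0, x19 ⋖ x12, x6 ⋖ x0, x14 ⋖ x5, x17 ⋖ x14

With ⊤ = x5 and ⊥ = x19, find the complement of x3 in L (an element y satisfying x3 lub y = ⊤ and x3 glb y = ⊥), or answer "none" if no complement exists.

x20

Need y with x3 ∨ y = x5 and x3 ∧ y = x19.
Checking each element gives: x20.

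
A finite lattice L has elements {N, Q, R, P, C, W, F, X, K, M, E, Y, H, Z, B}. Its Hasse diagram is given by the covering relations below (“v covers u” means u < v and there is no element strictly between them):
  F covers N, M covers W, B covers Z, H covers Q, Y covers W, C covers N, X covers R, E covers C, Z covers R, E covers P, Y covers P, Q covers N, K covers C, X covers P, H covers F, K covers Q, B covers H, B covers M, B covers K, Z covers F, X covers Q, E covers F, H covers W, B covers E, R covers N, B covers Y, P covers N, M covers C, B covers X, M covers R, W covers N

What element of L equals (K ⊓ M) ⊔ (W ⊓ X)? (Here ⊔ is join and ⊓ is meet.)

K ∧ M = C
W ∧ X = N
C ∨ N = C

C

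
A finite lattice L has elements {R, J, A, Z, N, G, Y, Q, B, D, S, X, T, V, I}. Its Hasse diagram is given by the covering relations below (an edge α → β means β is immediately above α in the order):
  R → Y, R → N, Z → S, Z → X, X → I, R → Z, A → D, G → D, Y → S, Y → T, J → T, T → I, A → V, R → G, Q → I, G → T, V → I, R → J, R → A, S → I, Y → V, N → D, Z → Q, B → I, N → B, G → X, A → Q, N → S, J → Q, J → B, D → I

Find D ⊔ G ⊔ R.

D

Common upper bounds of {D, G, R}: D, I.
The least among these is D.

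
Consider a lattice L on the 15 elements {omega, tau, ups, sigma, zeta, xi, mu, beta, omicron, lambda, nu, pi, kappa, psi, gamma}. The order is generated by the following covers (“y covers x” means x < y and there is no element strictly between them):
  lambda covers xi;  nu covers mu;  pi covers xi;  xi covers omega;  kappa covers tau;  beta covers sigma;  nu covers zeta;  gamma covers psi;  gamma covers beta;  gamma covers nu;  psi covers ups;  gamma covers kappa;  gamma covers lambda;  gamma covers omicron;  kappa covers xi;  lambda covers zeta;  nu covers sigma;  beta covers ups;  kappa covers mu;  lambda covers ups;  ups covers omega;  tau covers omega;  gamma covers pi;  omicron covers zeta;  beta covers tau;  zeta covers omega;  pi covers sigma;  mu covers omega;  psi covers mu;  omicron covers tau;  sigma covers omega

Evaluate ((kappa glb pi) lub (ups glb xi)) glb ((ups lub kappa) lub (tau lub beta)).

kappa ∧ pi = xi
ups ∧ xi = omega
xi ∨ omega = xi
ups ∨ kappa = gamma
tau ∨ beta = beta
gamma ∨ beta = gamma
xi ∧ gamma = xi

xi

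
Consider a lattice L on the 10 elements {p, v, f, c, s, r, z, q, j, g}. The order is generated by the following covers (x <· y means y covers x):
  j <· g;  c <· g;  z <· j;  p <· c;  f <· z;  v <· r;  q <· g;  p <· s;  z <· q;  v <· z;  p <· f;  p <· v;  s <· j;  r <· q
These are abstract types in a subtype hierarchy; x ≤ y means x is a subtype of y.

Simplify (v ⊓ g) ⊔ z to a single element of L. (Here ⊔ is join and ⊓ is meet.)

v ∧ g = v
v ∨ z = z

z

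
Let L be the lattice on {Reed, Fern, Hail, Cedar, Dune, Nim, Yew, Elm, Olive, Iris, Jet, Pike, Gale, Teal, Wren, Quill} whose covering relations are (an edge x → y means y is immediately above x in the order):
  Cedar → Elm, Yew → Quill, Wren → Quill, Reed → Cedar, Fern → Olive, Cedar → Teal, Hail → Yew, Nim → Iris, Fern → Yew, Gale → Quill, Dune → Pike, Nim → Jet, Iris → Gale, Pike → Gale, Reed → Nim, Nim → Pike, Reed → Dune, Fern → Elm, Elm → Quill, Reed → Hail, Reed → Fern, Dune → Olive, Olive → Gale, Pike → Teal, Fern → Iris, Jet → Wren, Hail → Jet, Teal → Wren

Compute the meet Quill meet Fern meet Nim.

Reed

Common lower bounds of {Quill, Fern, Nim}: Reed.
The greatest among these is Reed.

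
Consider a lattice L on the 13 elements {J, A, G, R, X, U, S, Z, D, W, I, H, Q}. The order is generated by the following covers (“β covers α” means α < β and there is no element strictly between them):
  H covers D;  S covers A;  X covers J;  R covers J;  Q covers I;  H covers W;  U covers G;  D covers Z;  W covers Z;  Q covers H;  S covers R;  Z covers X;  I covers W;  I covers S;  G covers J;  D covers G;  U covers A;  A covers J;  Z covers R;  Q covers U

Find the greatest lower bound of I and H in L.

Common lower bounds of {I, H}: J, R, W, X, Z.
The greatest among these is W.

W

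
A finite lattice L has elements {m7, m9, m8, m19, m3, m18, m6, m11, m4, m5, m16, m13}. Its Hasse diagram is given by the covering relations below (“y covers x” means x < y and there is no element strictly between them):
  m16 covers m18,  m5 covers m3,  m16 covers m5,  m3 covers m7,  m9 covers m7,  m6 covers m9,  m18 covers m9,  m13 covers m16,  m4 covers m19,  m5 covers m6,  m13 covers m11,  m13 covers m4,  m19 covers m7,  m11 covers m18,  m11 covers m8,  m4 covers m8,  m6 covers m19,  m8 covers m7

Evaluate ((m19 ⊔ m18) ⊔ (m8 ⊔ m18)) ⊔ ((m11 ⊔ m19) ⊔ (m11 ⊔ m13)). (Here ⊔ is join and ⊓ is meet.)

m19 ∨ m18 = m16
m8 ∨ m18 = m11
m16 ∨ m11 = m13
m11 ∨ m19 = m13
m11 ∨ m13 = m13
m13 ∨ m13 = m13
m13 ∨ m13 = m13

m13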